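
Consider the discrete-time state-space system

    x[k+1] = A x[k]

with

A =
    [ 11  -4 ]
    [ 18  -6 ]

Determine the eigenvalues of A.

2, 3

det(zI - A) = z^2 - (tr A)z + det A, with tr A = 11 + (-6) = 5 and det A = 11·(-6) - (-4)·18 = -66 - (-72) = 6.
So p(z) = det(zI - A) = z^2 - 5z + 6.
Factor z^2 - 5z + 6: two numbers with sum 5 and product 6 are 3 and 2, so z^2 - 5z + 6 = (z - 3)(z - 2).
Hence p(z) = (z - 3) (z - 2), with roots 2, 3.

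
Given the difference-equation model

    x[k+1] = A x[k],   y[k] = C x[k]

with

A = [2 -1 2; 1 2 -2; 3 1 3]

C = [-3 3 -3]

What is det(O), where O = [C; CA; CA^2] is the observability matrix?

CA = [[-12, 6, -21]]
CA^2 = [[-81, 3, -99]]
Observability matrix O = [C; CA; CA^2] = [[-3, 3, -3], [-12, 6, -21], [-81, 3, -99]]
Expanding along the first row, det(O) = (-3)·(6·(-99) - (-21)·3) - 3·((-12)·(-99) - (-21)·(-81)) + (-3)·((-12)·3 - 6·(-81)) = (-3)·(-531) - 3·(-513) + (-3)·450 = 1782
Since det(O) ≠ 0, rank(O) = 3 and the system is completely observable.

1782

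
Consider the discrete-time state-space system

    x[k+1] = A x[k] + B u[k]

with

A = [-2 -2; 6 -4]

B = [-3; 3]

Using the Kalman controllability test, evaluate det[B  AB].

AB = [[0], [-30]]
Controllability matrix C = [B  AB] = [[-3, 0], [3, -30]]
det(C) = (-3)·(-30) - 0·3 = 90 - 0 = 90
Since det(C) ≠ 0, rank(C) = 2 and the system is completely controllable.

90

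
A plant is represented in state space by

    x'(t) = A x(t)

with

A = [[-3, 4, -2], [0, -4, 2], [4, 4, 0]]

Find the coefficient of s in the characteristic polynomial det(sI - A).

12

Expand det(sI - A) for the 3×3 matrix.
p(s) = s^3 + 7s^2 + 12s - 24.
(Check: constant term = det(-A) = (-1)^3 det A = -24; coefficient of s^2 = -tr A = 7.)
The coefficient of s is 12.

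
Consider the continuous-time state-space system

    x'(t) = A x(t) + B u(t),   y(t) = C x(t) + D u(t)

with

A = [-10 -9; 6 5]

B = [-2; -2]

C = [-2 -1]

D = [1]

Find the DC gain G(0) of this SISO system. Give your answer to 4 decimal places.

G(0) = C(-A)^{-1}B + D = -C A^{-1} B + D.
det A = 4, so A^{-1} = (1/4)·adj(A) = [[5/4, 9/4], [-3/2, -5/2]]
A^{-1} B = [-7, 8]^T
C A^{-1} B = 6
G(0) = D - C A^{-1} B = 1 - (6) = -5

-5.0000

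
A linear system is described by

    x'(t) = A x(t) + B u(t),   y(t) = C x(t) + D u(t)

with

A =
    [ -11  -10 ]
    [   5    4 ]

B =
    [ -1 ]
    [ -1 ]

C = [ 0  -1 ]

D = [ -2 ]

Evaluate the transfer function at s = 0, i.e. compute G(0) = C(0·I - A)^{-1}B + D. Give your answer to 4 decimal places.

0.6667

G(0) = C(-A)^{-1}B + D = -C A^{-1} B + D.
det A = 6, so A^{-1} = (1/6)·adj(A) = [[2/3, 5/3], [-5/6, -11/6]]
A^{-1} B = [-7/3, 8/3]^T
C A^{-1} B = -8/3
G(0) = D - C A^{-1} B = -2 - (-8/3) = 2/3 ≈ 0.6667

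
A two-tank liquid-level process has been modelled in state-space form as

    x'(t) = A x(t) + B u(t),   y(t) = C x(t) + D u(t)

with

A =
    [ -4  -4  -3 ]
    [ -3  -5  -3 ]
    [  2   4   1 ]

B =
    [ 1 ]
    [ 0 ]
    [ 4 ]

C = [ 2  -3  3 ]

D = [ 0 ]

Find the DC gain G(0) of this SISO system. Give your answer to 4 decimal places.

12.5000

G(0) = C(-A)^{-1}B + D = -C A^{-1} B + D.
det A = -10, so A^{-1} = (1/-10)·adj(A) = [[-7/10, 4/5, 3/10], [3/10, -1/5, 3/10], [1/5, -4/5, -4/5]]
A^{-1} B = [1/2, 3/2, -3]^T
C A^{-1} B = -25/2
G(0) = D - C A^{-1} B = 0 - (-25/2) = 25/2 ≈ 12.5000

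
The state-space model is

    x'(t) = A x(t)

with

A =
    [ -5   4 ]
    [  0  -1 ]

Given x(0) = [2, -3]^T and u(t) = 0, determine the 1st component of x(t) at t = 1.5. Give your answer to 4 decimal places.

-0.6666

det(sI - A) = s^2 - (tr A)s + det A, with tr A = (-5) + (-1) = -6 and det A = (-5)·(-1) - 4·0 = 5 - 0 = 5.
So p(s) = det(sI - A) = s^2 + 6s + 5.
Factor s^2 + 6s + 5: two numbers with sum -6 and product 5 are -1 and -5, so s^2 + 6s + 5 = (s + 1)(s + 5).
Hence p(s) = (s + 1) (s + 5), with roots -5, -1.
The eigenvalues -5, -1 are distinct and real, so A is diagonalisable and x(t) = e^{At} x(0) = V diag(e^{λ_i t}) V^{-1} x(0), where the columns of V are the eigenvectors.
λ = -5: A - (-5)I = [[0, 4], [0, 4]]. Row 1 gives 0·v1 + 4·v2 = 0, so take v_1 = [1, 0]^T.
λ = -1: A - (-1)I = [[-4, 4], [0, 0]]. Row 1 gives (-4)·v1 + 4·v2 = 0, so take v_2 = [1, 1]^T.
V = [v_1 v_2] = [[1, 1], [0, 1]] has det V = 1, so V^{-1} = adj(V)/det V = [[1, -1], [0, 1]].
Modal coordinates z(0) = V^{-1} x(0): 1·2 + (-1)·(-3) = 5; 0·2 + 1·(-3) = -3; so z(0) = [5, -3]^T.
x_1(t) = Σ_i (v_i)_1 · z_i(0) · e^{λ_i t} (row 1 of V times the modal terms).
x_1(1.5) = 1·5·e^{-5·1.5} + 1·(-3)·e^{-1·1.5} = 5·0.000553 + (-3)·0.223130 = -0.6666.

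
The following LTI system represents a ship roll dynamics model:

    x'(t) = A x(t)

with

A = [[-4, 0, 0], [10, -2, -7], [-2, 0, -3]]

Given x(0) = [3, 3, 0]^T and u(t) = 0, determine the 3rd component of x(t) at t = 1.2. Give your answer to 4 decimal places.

-0.1146

det(sI - A) = s^3 - (tr A)s^2 + (M11 + M22 + M33)s - det A, where Mii is the 2×2 principal minor of A obtained by deleting row i and column i.
tr A = (-4) + (-2) + (-3) = -9; M11 = (-2)·(-3) - (-7)·0 = 6 - 0 = 6; M22 = (-4)·(-3) - 0·(-2) = 12 - 0 = 12; M33 = (-4)·(-2) - 0·10 = 8 - 0 = 8; sum of minors = 26.
det A = (-4)·((-2)·(-3) - (-7)·0) - 0·(10·(-3) - (-7)·(-2)) + 0·(10·0 - (-2)·(-2)) = (-4)·6 - 0·(-44) + 0·(-4) = -24.
So p(s) = det(sI - A) = s^3 + 9s^2 + 26s + 24.
Rational-root test: any integer root divides 24. Testing small divisors, s = -2 works: p(-2) = -8 + 36 + (-52) + 24 = 0, so (s + 2) is a factor.
Dividing, p(s) = (s + 2)(s^2 + 7s + 12).
Factor s^2 + 7s + 12: two numbers with sum -7 and product 12 are -3 and -4, so s^2 + 7s + 12 = (s + 3)(s + 4).
Hence p(s) = (s + 2) (s + 3) (s + 4), with roots -4, -3, -2.
The eigenvalues -4, -3, -2 are distinct and real, so A is diagonalisable and x(t) = e^{At} x(0) = V diag(e^{λ_i t}) V^{-1} x(0), where the columns of V are the eigenvectors.
λ = -4: A - (-4)I = [[0, 0, 0], [10, 2, -7], [-2, 0, 1]]. v must be orthogonal to every row; (row 2) × (row 3) = [2, 4, 4], so take v_1 = [1, 2, 2]^T.
λ = -3: A - (-3)I = [[-1, 0, 0], [10, 1, -7], [-2, 0, 0]]. v must be orthogonal to every row; (row 1) × (row 2) = [0, -7, -1], so take v_2 = [0, 7, 1]^T.
λ = -2: A - (-2)I = [[-2, 0, 0], [10, 0, -7], [-2, 0, -1]]. v must be orthogonal to every row; (row 1) × (row 2) = [0, -14, 0], so take v_3 = [0, 1, 0]^T.
V = [v_1 v_2 v_3] = [[1, 0, 0], [2, 7, 1], [2, 1, 0]] has det V = -1, so V^{-1} = adj(V)/det V = [[1, 0, 0], [-2, 0, 1], [12, 1, -7]].
Modal coordinates z(0) = V^{-1} x(0): 1·3 + 0·3 + 0·0 = 3; (-2)·3 + 0·3 + 1·0 = -6; 12·3 + 1·3 + (-7)·0 = 39; so z(0) = [3, -6, 39]^T.
x_3(t) = Σ_i (v_i)_3 · z_i(0) · e^{λ_i t} (row 3 of V times the modal terms).
x_3(1.2) = 2·3·e^{-4·1.2} + 1·(-6)·e^{-3·1.2} + 0·39·e^{-2·1.2} = 6·0.008230 + (-6)·0.027324 + 0·0.090718 = -0.1146.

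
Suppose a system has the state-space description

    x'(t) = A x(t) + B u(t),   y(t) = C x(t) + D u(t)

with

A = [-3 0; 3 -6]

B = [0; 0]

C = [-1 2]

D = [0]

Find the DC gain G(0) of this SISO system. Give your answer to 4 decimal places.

G(0) = C(-A)^{-1}B + D = -C A^{-1} B + D.
det A = 18, so A^{-1} = (1/18)·adj(A) = [[-1/3, 0], [-1/6, -1/6]]
A^{-1} B = [0, 0]^T
C A^{-1} B = 0
G(0) = D - C A^{-1} B = 0 - (0) = 0

0.0000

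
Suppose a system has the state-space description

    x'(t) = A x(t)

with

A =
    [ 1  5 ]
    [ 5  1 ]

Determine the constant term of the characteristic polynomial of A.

-24

For a 2×2 matrix, det(sI - A) = s^2 - (tr A)s + det A.
tr A = 2, det A = -24.
So p(s) = s^2 - 2s - 24.
The constant term is -24.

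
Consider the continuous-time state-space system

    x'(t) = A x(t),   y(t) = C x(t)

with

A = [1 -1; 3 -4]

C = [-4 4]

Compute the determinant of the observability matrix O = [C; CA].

CA = [[8, -12]]
Observability matrix O = [C; CA] = [[-4, 4], [8, -12]]
det(O) = (-4)·(-12) - 4·8 = 48 - 32 = 16
Since det(O) ≠ 0, rank(O) = 2 and the system is completely observable.

16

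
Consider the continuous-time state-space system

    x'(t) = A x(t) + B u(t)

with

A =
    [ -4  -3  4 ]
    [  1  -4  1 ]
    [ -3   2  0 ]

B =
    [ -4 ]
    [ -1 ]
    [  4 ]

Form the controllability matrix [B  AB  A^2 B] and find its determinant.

AB = [[35], [4], [10]]
A^2B = [[-112], [29], [-97]]
Controllability matrix C = [B  AB  A^2B] = [[-4, 35, -112], [-1, 4, 29], [4, 10, -97]]
Expanding along the first row, det(C) = (-4)·(4·(-97) - 29·10) - 35·((-1)·(-97) - 29·4) + (-112)·((-1)·10 - 4·4) = (-4)·(-678) - 35·(-19) + (-112)·(-26) = 6289
Since det(C) ≠ 0, rank(C) = 3 and the system is completely controllable.

6289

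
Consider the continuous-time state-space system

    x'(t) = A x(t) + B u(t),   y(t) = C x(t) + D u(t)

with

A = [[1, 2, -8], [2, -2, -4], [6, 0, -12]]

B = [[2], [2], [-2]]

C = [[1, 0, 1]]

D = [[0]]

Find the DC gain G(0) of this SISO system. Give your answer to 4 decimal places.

G(0) = C(-A)^{-1}B + D = -C A^{-1} B + D.
det A = -72, so A^{-1} = (1/-72)·adj(A) = [[-1/3, -1/3, 1/3], [0, -1/2, 1/6], [-1/6, -1/6, 1/12]]
A^{-1} B = [-2, -4/3, -5/6]^T
C A^{-1} B = -17/6
G(0) = D - C A^{-1} B = 0 - (-17/6) = 17/6 ≈ 2.8333

2.8333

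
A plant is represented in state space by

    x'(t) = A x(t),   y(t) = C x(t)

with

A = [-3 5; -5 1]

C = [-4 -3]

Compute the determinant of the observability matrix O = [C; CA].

CA = [[27, -23]]
Observability matrix O = [C; CA] = [[-4, -3], [27, -23]]
det(O) = (-4)·(-23) - (-3)·27 = 92 - (-81) = 173
Since det(O) ≠ 0, rank(O) = 2 and the system is completely observable.

173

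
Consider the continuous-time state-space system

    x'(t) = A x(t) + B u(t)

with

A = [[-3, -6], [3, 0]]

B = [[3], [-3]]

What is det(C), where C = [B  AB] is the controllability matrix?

AB = [[9], [9]]
Controllability matrix C = [B  AB] = [[3, 9], [-3, 9]]
det(C) = 3·9 - 9·(-3) = 27 - (-27) = 54
Since det(C) ≠ 0, rank(C) = 2 and the system is completely controllable.

54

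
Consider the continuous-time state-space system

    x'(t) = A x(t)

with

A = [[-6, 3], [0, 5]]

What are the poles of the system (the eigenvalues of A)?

det(sI - A) = s^2 - (tr A)s + det A, with tr A = (-6) + 5 = -1 and det A = (-6)·5 - 3·0 = -30 - 0 = -30.
So p(s) = det(sI - A) = s^2 + s - 30.
Factor s^2 + s - 30: two numbers with sum -1 and product -30 are 5 and -6, so s^2 + s - 30 = (s - 5)(s + 6).
Hence p(s) = (s - 5) (s + 6), with roots -6, 5.
At least one eigenvalue has non-negative real part, so the system is not asymptotically stable.

-6, 5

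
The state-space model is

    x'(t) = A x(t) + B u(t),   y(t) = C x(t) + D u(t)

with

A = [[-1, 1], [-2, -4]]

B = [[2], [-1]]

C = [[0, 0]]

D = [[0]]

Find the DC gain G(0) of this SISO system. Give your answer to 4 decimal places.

G(0) = C(-A)^{-1}B + D = -C A^{-1} B + D.
det A = 6, so A^{-1} = (1/6)·adj(A) = [[-2/3, -1/6], [1/3, -1/6]]
A^{-1} B = [-7/6, 5/6]^T
C A^{-1} B = 0
G(0) = D - C A^{-1} B = 0 - (0) = 0

0.0000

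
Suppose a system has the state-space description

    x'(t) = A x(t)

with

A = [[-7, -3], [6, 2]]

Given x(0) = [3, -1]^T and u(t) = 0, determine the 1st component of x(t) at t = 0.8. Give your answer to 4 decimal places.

-0.6948

det(sI - A) = s^2 - (tr A)s + det A, with tr A = (-7) + 2 = -5 and det A = (-7)·2 - (-3)·6 = -14 - (-18) = 4.
So p(s) = det(sI - A) = s^2 + 5s + 4.
Factor s^2 + 5s + 4: two numbers with sum -5 and product 4 are -1 and -4, so s^2 + 5s + 4 = (s + 1)(s + 4).
Hence p(s) = (s + 1) (s + 4), with roots -4, -1.
The eigenvalues -4, -1 are distinct and real, so A is diagonalisable and x(t) = e^{At} x(0) = V diag(e^{λ_i t}) V^{-1} x(0), where the columns of V are the eigenvectors.
λ = -4: A - (-4)I = [[-3, -3], [6, 6]]. Row 1 gives (-3)·v1 + (-3)·v2 = 0, so take v_1 = [-1, 1]^T.
λ = -1: A - (-1)I = [[-6, -3], [6, 3]]. Row 1 gives (-6)·v1 + (-3)·v2 = 0, so take v_2 = [-1, 2]^T.
V = [v_1 v_2] = [[-1, -1], [1, 2]] has det V = -1, so V^{-1} = adj(V)/det V = [[-2, -1], [1, 1]].
Modal coordinates z(0) = V^{-1} x(0): (-2)·3 + (-1)·(-1) = -5; 1·3 + 1·(-1) = 2; so z(0) = [-5, 2]^T.
x_1(t) = Σ_i (v_i)_1 · z_i(0) · e^{λ_i t} (row 1 of V times the modal terms).
x_1(0.8) = (-1)·(-5)·e^{-4·0.8} + (-1)·2·e^{-1·0.8} = 5·0.040762 + (-2)·0.449329 = -0.6948.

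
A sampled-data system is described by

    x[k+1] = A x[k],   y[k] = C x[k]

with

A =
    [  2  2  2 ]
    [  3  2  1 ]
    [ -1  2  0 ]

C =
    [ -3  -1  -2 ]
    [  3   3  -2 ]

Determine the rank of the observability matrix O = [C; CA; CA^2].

3

CA = [[-7, -12, -7], [17, 8, 9]]
CA^2 = [[-43, -52, -26], [49, 68, 42]]
Observability matrix O = [C; CA; CA^2] = [[-3, -1, -2], [3, 3, -2], [-7, -12, -7], [17, 8, 9], [-43, -52, -26], [49, 68, 42]]
Take the 3×3 submatrix of O formed by rows 1, 2, 3: [[-3, -1, -2], [3, 3, -2], [-7, -12, -7]]. Its determinant is (-3)·(3·(-7) - (-2)·(-12)) - (-1)·(3·(-7) - (-2)·(-7)) + (-2)·(3·(-12) - 3·(-7)) = (-3)·(-45) - (-1)·(-35) + (-2)·(-15) = 130 ≠ 0.
So rank(O) ≥ 3; since O has 3 columns, rank(O) = 3.
rank(O) = 3 = n, so the pair (A, C) is completely observable.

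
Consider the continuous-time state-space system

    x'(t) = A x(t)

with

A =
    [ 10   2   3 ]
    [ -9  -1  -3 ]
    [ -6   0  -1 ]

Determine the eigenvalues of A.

1, 2, 5

det(sI - A) = s^3 - (tr A)s^2 + (M11 + M22 + M33)s - det A, where Mii is the 2×2 principal minor of A obtained by deleting row i and column i.
tr A = 10 + (-1) + (-1) = 8; M11 = (-1)·(-1) - (-3)·0 = 1 - 0 = 1; M22 = 10·(-1) - 3·(-6) = -10 - (-18) = 8; M33 = 10·(-1) - 2·(-9) = -10 - (-18) = 8; sum of minors = 17.
det A = 10·((-1)·(-1) - (-3)·0) - 2·((-9)·(-1) - (-3)·(-6)) + 3·((-9)·0 - (-1)·(-6)) = 10·1 - 2·(-9) + 3·(-6) = 10.
So p(s) = det(sI - A) = s^3 - 8s^2 + 17s - 10.
Rational-root test: any integer root divides -10. Testing small divisors, s = 1 works: p(1) = 1 + (-8) + 17 + (-10) = 0, so (s - 1) is a factor.
Dividing, p(s) = (s - 1)(s^2 - 7s + 10).
Factor s^2 - 7s + 10: two numbers with sum 7 and product 10 are 5 and 2, so s^2 - 7s + 10 = (s - 5)(s - 2).
Hence p(s) = (s - 5) (s - 2) (s - 1), with roots 1, 2, 5.
At least one eigenvalue has non-negative real part, so the system is not asymptotically stable.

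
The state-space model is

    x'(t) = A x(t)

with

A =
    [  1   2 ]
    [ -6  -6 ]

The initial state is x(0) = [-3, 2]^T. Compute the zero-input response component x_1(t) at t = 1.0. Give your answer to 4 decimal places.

det(sI - A) = s^2 - (tr A)s + det A, with tr A = 1 + (-6) = -5 and det A = 1·(-6) - 2·(-6) = -6 - (-12) = 6.
So p(s) = det(sI - A) = s^2 + 5s + 6.
Factor s^2 + 5s + 6: two numbers with sum -5 and product 6 are -2 and -3, so s^2 + 5s + 6 = (s + 2)(s + 3).
Hence p(s) = (s + 2) (s + 3), with roots -3, -2.
The eigenvalues -3, -2 are distinct and real, so A is diagonalisable and x(t) = e^{At} x(0) = V diag(e^{λ_i t}) V^{-1} x(0), where the columns of V are the eigenvectors.
λ = -3: A - (-3)I = [[4, 2], [-6, -3]]. Row 1 gives 4·v1 + 2·v2 = 0, so take v_1 = [-1, 2]^T.
λ = -2: A - (-2)I = [[3, 2], [-6, -4]]. Row 1 gives 3·v1 + 2·v2 = 0, so take v_2 = [-2, 3]^T.
V = [v_1 v_2] = [[-1, -2], [2, 3]] has det V = 1, so V^{-1} = adj(V)/det V = [[3, 2], [-2, -1]].
Modal coordinates z(0) = V^{-1} x(0): 3·(-3) + 2·2 = -5; (-2)·(-3) + (-1)·2 = 4; so z(0) = [-5, 4]^T.
x_1(t) = Σ_i (v_i)_1 · z_i(0) · e^{λ_i t} (row 1 of V times the modal terms).
x_1(1.0) = (-1)·(-5)·e^{-3·1.0} + (-2)·4·e^{-2·1.0} = 5·0.049787 + (-8)·0.135335 = -0.8337.

-0.8337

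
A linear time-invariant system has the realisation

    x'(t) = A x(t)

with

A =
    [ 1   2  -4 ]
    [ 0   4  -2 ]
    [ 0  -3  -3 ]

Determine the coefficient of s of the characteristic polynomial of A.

-17

Expand det(sI - A) for the 3×3 matrix.
p(s) = s^3 - 2s^2 - 17s + 18.
(Check: constant term = det(-A) = (-1)^3 det A = 18; coefficient of s^2 = -tr A = -2.)
The coefficient of s is -17.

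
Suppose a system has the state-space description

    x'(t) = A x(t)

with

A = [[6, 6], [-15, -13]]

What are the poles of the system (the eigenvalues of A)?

det(sI - A) = s^2 - (tr A)s + det A, with tr A = 6 + (-13) = -7 and det A = 6·(-13) - 6·(-15) = -78 - (-90) = 12.
So p(s) = det(sI - A) = s^2 + 7s + 12.
Factor s^2 + 7s + 12: two numbers with sum -7 and product 12 are -3 and -4, so s^2 + 7s + 12 = (s + 3)(s + 4).
Hence p(s) = (s + 3) (s + 4), with roots -4, -3.
All eigenvalues have negative real part, so the system is asymptotically stable.

-4, -3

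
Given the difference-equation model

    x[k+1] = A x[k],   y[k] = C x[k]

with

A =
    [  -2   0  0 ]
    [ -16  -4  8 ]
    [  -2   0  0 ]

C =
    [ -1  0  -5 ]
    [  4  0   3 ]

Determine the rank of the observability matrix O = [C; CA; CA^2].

2

CA = [[12, 0, 0], [-14, 0, 0]]
CA^2 = [[-24, 0, 0], [28, 0, 0]]
Observability matrix O = [C; CA; CA^2] = [[-1, 0, -5], [4, 0, 3], [12, 0, 0], [-14, 0, 0], [-24, 0, 0], [28, 0, 0]]
Column 2 of O is identically zero, so rank(O) ≤ 2.
The 2×2 minor from rows 1, 2, columns 1, 3 is (-1)·3 - (-5)·4 = -3 - (-20) = 17 ≠ 0, so rank(O) = 2.
rank(O) = 2 < n = 3, so the pair (A, C) is not completely observable.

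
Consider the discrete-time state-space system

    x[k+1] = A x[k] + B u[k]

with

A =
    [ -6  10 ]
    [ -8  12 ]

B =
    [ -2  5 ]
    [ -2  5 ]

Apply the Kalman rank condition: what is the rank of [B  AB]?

1

AB = [[-8, 20], [-8, 20]]
Controllability matrix C = [B  AB] = [[-2, 5, -8, 20], [-2, 5, -8, 20]]
Every column of C is a scalar multiple of column 1 = [-2, -2] (multipliers 1, -5/2, 4, -10), so the columns span a one-dimensional space.
C ≠ 0, hence rank(C) = 1.
rank(C) = 1 < n = 2, so the pair (A, B) is not completely controllable.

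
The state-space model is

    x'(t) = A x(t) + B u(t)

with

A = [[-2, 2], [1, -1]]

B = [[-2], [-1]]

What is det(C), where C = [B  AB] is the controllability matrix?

4

AB = [[2], [-1]]
Controllability matrix C = [B  AB] = [[-2, 2], [-1, -1]]
det(C) = (-2)·(-1) - 2·(-1) = 2 - (-2) = 4
Since det(C) ≠ 0, rank(C) = 2 and the system is completely controllable.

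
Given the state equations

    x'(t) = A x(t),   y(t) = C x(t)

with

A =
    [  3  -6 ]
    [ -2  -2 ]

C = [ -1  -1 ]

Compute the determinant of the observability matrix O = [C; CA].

CA = [[-1, 8]]
Observability matrix O = [C; CA] = [[-1, -1], [-1, 8]]
det(O) = (-1)·8 - (-1)·(-1) = -8 - 1 = -9
Since det(O) ≠ 0, rank(O) = 2 and the system is completely observable.

-9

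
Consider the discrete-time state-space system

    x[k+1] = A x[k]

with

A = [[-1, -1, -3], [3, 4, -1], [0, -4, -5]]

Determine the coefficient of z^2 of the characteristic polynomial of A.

2

Expand det(zI - A) for the 3×3 matrix.
p(z) = z^3 + 2z^2 - 20z - 45.
(Check: constant term = det(-A) = (-1)^3 det A = -45; coefficient of z^2 = -tr A = 2.)
The coefficient of z^2 is 2.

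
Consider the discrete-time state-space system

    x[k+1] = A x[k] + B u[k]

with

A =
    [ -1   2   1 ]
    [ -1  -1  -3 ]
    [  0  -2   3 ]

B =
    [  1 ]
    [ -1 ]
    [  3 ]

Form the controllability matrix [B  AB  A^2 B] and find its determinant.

AB = [[0], [-9], [11]]
A^2B = [[-7], [-24], [51]]
Controllability matrix C = [B  AB  A^2B] = [[1, 0, -7], [-1, -9, -24], [3, 11, 51]]
Expanding along the first row, det(C) = 1·((-9)·51 - (-24)·11) - 0·((-1)·51 - (-24)·3) + (-7)·((-1)·11 - (-9)·3) = 1·(-195) - 0·21 + (-7)·16 = -307
Since det(C) ≠ 0, rank(C) = 3 and the system is completely controllable.

-307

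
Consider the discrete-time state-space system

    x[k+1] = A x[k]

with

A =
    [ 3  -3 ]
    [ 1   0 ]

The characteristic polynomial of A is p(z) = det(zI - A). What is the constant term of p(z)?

3

For a 2×2 matrix, det(zI - A) = z^2 - (tr A)z + det A.
tr A = 3, det A = 3.
So p(z) = z^2 - 3z + 3.
The constant term is 3.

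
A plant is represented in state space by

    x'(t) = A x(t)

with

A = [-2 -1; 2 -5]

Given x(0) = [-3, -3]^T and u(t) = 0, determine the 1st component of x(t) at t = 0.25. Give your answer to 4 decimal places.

-1.4171

det(sI - A) = s^2 - (tr A)s + det A, with tr A = (-2) + (-5) = -7 and det A = (-2)·(-5) - (-1)·2 = 10 - (-2) = 12.
So p(s) = det(sI - A) = s^2 + 7s + 12.
Factor s^2 + 7s + 12: two numbers with sum -7 and product 12 are -3 and -4, so s^2 + 7s + 12 = (s + 3)(s + 4).
Hence p(s) = (s + 3) (s + 4), with roots -4, -3.
The eigenvalues -4, -3 are distinct and real, so A is diagonalisable and x(t) = e^{At} x(0) = V diag(e^{λ_i t}) V^{-1} x(0), where the columns of V are the eigenvectors.
λ = -4: A - (-4)I = [[2, -1], [2, -1]]. Row 1 gives 2·v1 + (-1)·v2 = 0, so take v_1 = [-1, -2]^T.
λ = -3: A - (-3)I = [[1, -1], [2, -2]]. Row 1 gives 1·v1 + (-1)·v2 = 0, so take v_2 = [1, 1]^T.
V = [v_1 v_2] = [[-1, 1], [-2, 1]] has det V = 1, so V^{-1} = adj(V)/det V = [[1, -1], [2, -1]].
Modal coordinates z(0) = V^{-1} x(0): 1·(-3) + (-1)·(-3) = 0; 2·(-3) + (-1)·(-3) = -3; so z(0) = [0, -3]^T.
x_1(t) = Σ_i (v_i)_1 · z_i(0) · e^{λ_i t} (row 1 of V times the modal terms).
x_1(0.25) = (-1)·0·e^{-4·0.25} + 1·(-3)·e^{-3·0.25} = 0·0.367879 + (-3)·0.472367 = -1.4171.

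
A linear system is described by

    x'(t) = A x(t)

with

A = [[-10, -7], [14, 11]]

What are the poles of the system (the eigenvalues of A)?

det(sI - A) = s^2 - (tr A)s + det A, with tr A = (-10) + 11 = 1 and det A = (-10)·11 - (-7)·14 = -110 - (-98) = -12.
So p(s) = det(sI - A) = s^2 - s - 12.
Factor s^2 - s - 12: two numbers with sum 1 and product -12 are 4 and -3, so s^2 - s - 12 = (s - 4)(s + 3).
Hence p(s) = (s - 4) (s + 3), with roots -3, 4.
At least one eigenvalue has non-negative real part, so the system is not asymptotically stable.

-3, 4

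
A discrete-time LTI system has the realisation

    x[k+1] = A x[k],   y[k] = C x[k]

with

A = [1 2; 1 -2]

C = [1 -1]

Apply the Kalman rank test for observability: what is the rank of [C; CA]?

CA = [[0, 4]]
Observability matrix O = [C; CA] = [[1, -1], [0, 4]]
det(O) = 1·4 - (-1)·0 = 4 - 0 = 4 ≠ 0, so rank(O) = 2.
rank(O) = 2 = n, so the pair (A, C) is completely observable.

2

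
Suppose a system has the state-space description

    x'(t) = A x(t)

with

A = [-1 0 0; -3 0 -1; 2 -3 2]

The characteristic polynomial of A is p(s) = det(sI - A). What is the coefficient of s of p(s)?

-5

Expand det(sI - A) for the 3×3 matrix.
p(s) = s^3 - s^2 - 5s - 3.
(Check: constant term = det(-A) = (-1)^3 det A = -3; coefficient of s^2 = -tr A = -1.)
The coefficient of s is -5.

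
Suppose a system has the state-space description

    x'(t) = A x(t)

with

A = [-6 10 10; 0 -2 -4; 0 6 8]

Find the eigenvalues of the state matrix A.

det(sI - A) = s^3 - (tr A)s^2 + (M11 + M22 + M33)s - det A, where Mii is the 2×2 principal minor of A obtained by deleting row i and column i.
tr A = (-6) + (-2) + 8 = 0; M11 = (-2)·8 - (-4)·6 = -16 - (-24) = 8; M22 = (-6)·8 - 10·0 = -48 - 0 = -48; M33 = (-6)·(-2) - 10·0 = 12 - 0 = 12; sum of minors = -28.
det A = (-6)·((-2)·8 - (-4)·6) - 10·(0·8 - (-4)·0) + 10·(0·6 - (-2)·0) = (-6)·8 - 10·0 + 10·0 = -48.
So p(s) = det(sI - A) = s^3 - 28s + 48.
Rational-root test: any integer root divides 48. Testing small divisors, s = 2 works: p(2) = 8 + 0 + (-56) + 48 = 0, so (s - 2) is a factor.
Dividing, p(s) = (s - 2)(s^2 + 2s - 24).
Factor s^2 + 2s - 24: two numbers with sum -2 and product -24 are 4 and -6, so s^2 + 2s - 24 = (s - 4)(s + 6).
Hence p(s) = (s - 4) (s - 2) (s + 6), with roots -6, 2, 4.
At least one eigenvalue has non-negative real part, so the system is not asymptotically stable.

-6, 2, 4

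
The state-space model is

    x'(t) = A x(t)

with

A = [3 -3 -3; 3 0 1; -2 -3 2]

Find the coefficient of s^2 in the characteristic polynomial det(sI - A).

-5

Expand det(sI - A) for the 3×3 matrix.
p(s) = s^3 - 5s^2 + 12s - 60.
(Check: constant term = det(-A) = (-1)^3 det A = -60; coefficient of s^2 = -tr A = -5.)
The coefficient of s^2 is -5.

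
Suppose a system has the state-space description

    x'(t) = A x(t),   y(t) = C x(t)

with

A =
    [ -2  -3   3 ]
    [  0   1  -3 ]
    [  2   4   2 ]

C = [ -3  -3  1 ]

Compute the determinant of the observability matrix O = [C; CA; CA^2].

120

CA = [[8, 10, 2]]
CA^2 = [[-12, -6, -2]]
Observability matrix O = [C; CA; CA^2] = [[-3, -3, 1], [8, 10, 2], [-12, -6, -2]]
Expanding along the first row, det(O) = (-3)·(10·(-2) - 2·(-6)) - (-3)·(8·(-2) - 2·(-12)) + 1·(8·(-6) - 10·(-12)) = (-3)·(-8) - (-3)·8 + 1·72 = 120
Since det(O) ≠ 0, rank(O) = 3 and the system is completely observable.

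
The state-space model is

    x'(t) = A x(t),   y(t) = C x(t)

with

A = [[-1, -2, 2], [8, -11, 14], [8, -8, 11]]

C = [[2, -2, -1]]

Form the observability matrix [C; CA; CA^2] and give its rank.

2

CA = [[-26, 26, -35]]
CA^2 = [[-46, 46, -73]]
Observability matrix O = [C; CA; CA^2] = [[2, -2, -1], [-26, 26, -35], [-46, 46, -73]]
The columns c1, c2, c3 of O are linearly dependent: c1 + c2 = 0 (check each entry), so rank(O) ≤ 2.
The 2×2 minor from rows 1, 2, columns 1, 3 is 2·(-35) - (-1)·(-26) = -70 - 26 = -96 ≠ 0, so rank(O) = 2.
rank(O) = 2 < n = 3, so the pair (A, C) is not completely observable.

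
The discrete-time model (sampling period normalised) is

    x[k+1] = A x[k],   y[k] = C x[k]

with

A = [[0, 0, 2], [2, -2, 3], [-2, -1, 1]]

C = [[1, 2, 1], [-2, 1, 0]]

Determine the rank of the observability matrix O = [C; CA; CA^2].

CA = [[2, -5, 9], [2, -2, -1]]
CA^2 = [[-28, 1, -2], [-2, 5, -3]]
Observability matrix O = [C; CA; CA^2] = [[1, 2, 1], [-2, 1, 0], [2, -5, 9], [2, -2, -1], [-28, 1, -2], [-2, 5, -3]]
Take the 3×3 submatrix of O formed by rows 1, 2, 3: [[1, 2, 1], [-2, 1, 0], [2, -5, 9]]. Its determinant is 1·(1·9 - 0·(-5)) - 2·((-2)·9 - 0·2) + 1·((-2)·(-5) - 1·2) = 1·9 - 2·(-18) + 1·8 = 53 ≠ 0.
So rank(O) ≥ 3; since O has 3 columns, rank(O) = 3.
rank(O) = 3 = n, so the pair (A, C) is completely observable.

3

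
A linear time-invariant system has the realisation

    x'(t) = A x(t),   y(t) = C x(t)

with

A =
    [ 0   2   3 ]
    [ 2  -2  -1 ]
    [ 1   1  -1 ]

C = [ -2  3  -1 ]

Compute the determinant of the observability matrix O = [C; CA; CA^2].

784

CA = [[5, -11, -8]]
CA^2 = [[-30, 24, 34]]
Observability matrix O = [C; CA; CA^2] = [[-2, 3, -1], [5, -11, -8], [-30, 24, 34]]
Expanding along the first row, det(O) = (-2)·((-11)·34 - (-8)·24) - 3·(5·34 - (-8)·(-30)) + (-1)·(5·24 - (-11)·(-30)) = (-2)·(-182) - 3·(-70) + (-1)·(-210) = 784
Since det(O) ≠ 0, rank(O) = 3 and the system is completely observable.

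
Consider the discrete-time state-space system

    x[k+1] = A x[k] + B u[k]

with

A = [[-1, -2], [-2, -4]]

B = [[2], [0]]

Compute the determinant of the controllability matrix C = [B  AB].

-8

AB = [[-2], [-4]]
Controllability matrix C = [B  AB] = [[2, -2], [0, -4]]
det(C) = 2·(-4) - (-2)·0 = -8 - 0 = -8
Since det(C) ≠ 0, rank(C) = 2 and the system is completely controllable.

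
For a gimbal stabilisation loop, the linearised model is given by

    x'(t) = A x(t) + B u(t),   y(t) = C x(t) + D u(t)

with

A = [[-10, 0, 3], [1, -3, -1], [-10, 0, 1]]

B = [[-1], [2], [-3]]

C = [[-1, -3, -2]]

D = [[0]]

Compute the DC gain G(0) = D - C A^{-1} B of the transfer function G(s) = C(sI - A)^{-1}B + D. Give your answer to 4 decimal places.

G(0) = C(-A)^{-1}B + D = -C A^{-1} B + D.
det A = -60, so A^{-1} = (1/-60)·adj(A) = [[1/20, 0, -3/20], [-3/20, -1/3, 7/60], [1/2, 0, -1/2]]
A^{-1} B = [2/5, -13/15, 1]^T
C A^{-1} B = 1/5
G(0) = D - C A^{-1} B = 0 - (1/5) = -1/5 ≈ -0.2000

-0.2000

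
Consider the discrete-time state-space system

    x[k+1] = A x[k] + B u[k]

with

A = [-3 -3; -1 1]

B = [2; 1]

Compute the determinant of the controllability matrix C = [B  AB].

7

AB = [[-9], [-1]]
Controllability matrix C = [B  AB] = [[2, -9], [1, -1]]
det(C) = 2·(-1) - (-9)·1 = -2 - (-9) = 7
Since det(C) ≠ 0, rank(C) = 2 and the system is completely controllable.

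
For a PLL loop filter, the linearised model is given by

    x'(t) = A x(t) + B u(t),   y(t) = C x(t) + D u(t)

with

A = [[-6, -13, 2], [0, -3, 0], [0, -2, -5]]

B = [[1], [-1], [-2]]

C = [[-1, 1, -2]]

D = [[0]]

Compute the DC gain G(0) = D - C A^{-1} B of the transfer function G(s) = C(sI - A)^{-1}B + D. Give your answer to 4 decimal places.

G(0) = C(-A)^{-1}B + D = -C A^{-1} B + D.
det A = -90, so A^{-1} = (1/-90)·adj(A) = [[-1/6, 23/30, -1/15], [0, -1/3, 0], [0, 2/15, -1/5]]
A^{-1} B = [-4/5, 1/3, 4/15]^T
C A^{-1} B = 3/5
G(0) = D - C A^{-1} B = 0 - (3/5) = -3/5 ≈ -0.6000

-0.6000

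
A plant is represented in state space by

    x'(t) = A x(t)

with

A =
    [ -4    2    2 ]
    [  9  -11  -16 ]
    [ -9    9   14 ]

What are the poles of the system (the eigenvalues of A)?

-4, -2, 5

det(sI - A) = s^3 - (tr A)s^2 + (M11 + M22 + M33)s - det A, where Mii is the 2×2 principal minor of A obtained by deleting row i and column i.
tr A = (-4) + (-11) + 14 = -1; M11 = (-11)·14 - (-16)·9 = -154 - (-144) = -10; M22 = (-4)·14 - 2·(-9) = -56 - (-18) = -38; M33 = (-4)·(-11) - 2·9 = 44 - 18 = 26; sum of minors = -22.
det A = (-4)·((-11)·14 - (-16)·9) - 2·(9·14 - (-16)·(-9)) + 2·(9·9 - (-11)·(-9)) = (-4)·(-10) - 2·(-18) + 2·(-18) = 40.
So p(s) = det(sI - A) = s^3 + s^2 - 22s - 40.
Rational-root test: any integer root divides -40. Testing small divisors, s = -2 works: p(-2) = -8 + 4 + 44 + (-40) = 0, so (s + 2) is a factor.
Dividing, p(s) = (s + 2)(s^2 - s - 20).
Factor s^2 - s - 20: two numbers with sum 1 and product -20 are 5 and -4, so s^2 - s - 20 = (s - 5)(s + 4).
Hence p(s) = (s - 5) (s + 2) (s + 4), with roots -4, -2, 5.
At least one eigenvalue has non-negative real part, so the system is not asymptotically stable.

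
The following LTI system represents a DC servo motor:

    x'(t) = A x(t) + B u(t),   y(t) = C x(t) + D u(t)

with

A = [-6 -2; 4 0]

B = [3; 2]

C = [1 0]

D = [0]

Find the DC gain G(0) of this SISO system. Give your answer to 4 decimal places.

-0.5000

G(0) = C(-A)^{-1}B + D = -C A^{-1} B + D.
det A = 8, so A^{-1} = (1/8)·adj(A) = [[0, 1/4], [-1/2, -3/4]]
A^{-1} B = [1/2, -3]^T
C A^{-1} B = 1/2
G(0) = D - C A^{-1} B = 0 - (1/2) = -1/2 ≈ -0.5000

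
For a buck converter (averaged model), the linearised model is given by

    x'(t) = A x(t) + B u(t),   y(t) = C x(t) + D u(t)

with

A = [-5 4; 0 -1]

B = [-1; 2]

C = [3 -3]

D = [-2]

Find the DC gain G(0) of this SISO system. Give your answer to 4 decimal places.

-3.8000

G(0) = C(-A)^{-1}B + D = -C A^{-1} B + D.
det A = 5, so A^{-1} = (1/5)·adj(A) = [[-1/5, -4/5], [0, -1]]
A^{-1} B = [-7/5, -2]^T
C A^{-1} B = 9/5
G(0) = D - C A^{-1} B = -2 - (9/5) = -19/5 ≈ -3.8000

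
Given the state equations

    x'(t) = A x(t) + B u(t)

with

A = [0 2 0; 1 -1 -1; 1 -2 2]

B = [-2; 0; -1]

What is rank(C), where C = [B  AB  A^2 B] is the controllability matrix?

3

AB = [[0], [-1], [-4]]
A^2B = [[-2], [5], [-6]]
Controllability matrix C = [B  AB  A^2B] = [[-2, 0, -2], [0, -1, 5], [-1, -4, -6]]
det(C) = (-2)·((-1)·(-6) - 5·(-4)) - 0·(0·(-6) - 5·(-1)) + (-2)·(0·(-4) - (-1)·(-1)) = (-2)·26 - 0·5 + (-2)·(-1) = -50 ≠ 0, so rank(C) = 3.
rank(C) = 3 = n, so the pair (A, B) is completely controllable.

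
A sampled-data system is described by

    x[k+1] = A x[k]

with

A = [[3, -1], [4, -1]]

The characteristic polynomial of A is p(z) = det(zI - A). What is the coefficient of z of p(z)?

-2

For a 2×2 matrix, det(zI - A) = z^2 - (tr A)z + det A.
tr A = 2, det A = 1.
So p(z) = z^2 - 2z + 1.
The coefficient of z is -2.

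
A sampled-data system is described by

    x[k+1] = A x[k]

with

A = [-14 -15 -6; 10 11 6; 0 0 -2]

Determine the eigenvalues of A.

-4, -2, 1

det(zI - A) = z^3 - (tr A)z^2 + (M11 + M22 + M33)z - det A, where Mii is the 2×2 principal minor of A obtained by deleting row i and column i.
tr A = (-14) + 11 + (-2) = -5; M11 = 11·(-2) - 6·0 = -22 - 0 = -22; M22 = (-14)·(-2) - (-6)·0 = 28 - 0 = 28; M33 = (-14)·11 - (-15)·10 = -154 - (-150) = -4; sum of minors = 2.
det A = (-14)·(11·(-2) - 6·0) - (-15)·(10·(-2) - 6·0) + (-6)·(10·0 - 11·0) = (-14)·(-22) - (-15)·(-20) + (-6)·0 = 8.
So p(z) = det(zI - A) = z^3 + 5z^2 + 2z - 8.
Rational-root test: any integer root divides -8. Testing small divisors, z = 1 works: p(1) = 1 + 5 + 2 + (-8) = 0, so (z - 1) is a factor.
Dividing, p(z) = (z - 1)(z^2 + 6z + 8).
Factor z^2 + 6z + 8: two numbers with sum -6 and product 8 are -2 and -4, so z^2 + 6z + 8 = (z + 2)(z + 4).
Hence p(z) = (z - 1) (z + 2) (z + 4), with roots -4, -2, 1.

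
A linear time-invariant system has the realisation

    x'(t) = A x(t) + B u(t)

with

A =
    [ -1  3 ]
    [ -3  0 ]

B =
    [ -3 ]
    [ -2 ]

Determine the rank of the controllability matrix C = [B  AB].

AB = [[-3], [9]]
Controllability matrix C = [B  AB] = [[-3, -3], [-2, 9]]
det(C) = (-3)·9 - (-3)·(-2) = -27 - 6 = -33 ≠ 0, so rank(C) = 2.
rank(C) = 2 = n, so the pair (A, B) is completely controllable.

2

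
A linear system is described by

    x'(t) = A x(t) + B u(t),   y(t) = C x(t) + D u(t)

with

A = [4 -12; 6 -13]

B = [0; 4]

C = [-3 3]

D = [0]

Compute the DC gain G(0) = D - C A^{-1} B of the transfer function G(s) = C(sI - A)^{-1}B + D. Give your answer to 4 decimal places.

G(0) = C(-A)^{-1}B + D = -C A^{-1} B + D.
det A = 20, so A^{-1} = (1/20)·adj(A) = [[-13/20, 3/5], [-3/10, 1/5]]
A^{-1} B = [12/5, 4/5]^T
C A^{-1} B = -24/5
G(0) = D - C A^{-1} B = 0 - (-24/5) = 24/5 ≈ 4.8000

4.8000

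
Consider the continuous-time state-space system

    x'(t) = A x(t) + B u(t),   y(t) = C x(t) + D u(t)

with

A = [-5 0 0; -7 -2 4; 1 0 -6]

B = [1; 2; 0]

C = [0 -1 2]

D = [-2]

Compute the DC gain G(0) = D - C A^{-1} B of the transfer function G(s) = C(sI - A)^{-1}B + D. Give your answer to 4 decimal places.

G(0) = C(-A)^{-1}B + D = -C A^{-1} B + D.
det A = -60, so A^{-1} = (1/-60)·adj(A) = [[-1/5, 0, 0], [19/30, -1/2, -1/3], [-1/30, 0, -1/6]]
A^{-1} B = [-1/5, -11/30, -1/30]^T
C A^{-1} B = 3/10
G(0) = D - C A^{-1} B = -2 - (3/10) = -23/10 ≈ -2.3000

-2.3000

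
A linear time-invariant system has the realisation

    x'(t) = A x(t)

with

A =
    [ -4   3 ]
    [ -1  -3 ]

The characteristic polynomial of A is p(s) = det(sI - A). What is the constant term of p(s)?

15

For a 2×2 matrix, det(sI - A) = s^2 - (tr A)s + det A.
tr A = -7, det A = 15.
So p(s) = s^2 + 7s + 15.
The constant term is 15.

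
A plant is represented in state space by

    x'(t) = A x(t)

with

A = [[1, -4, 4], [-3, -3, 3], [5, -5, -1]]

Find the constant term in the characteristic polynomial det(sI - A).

Expand det(sI - A) for the 3×3 matrix.
p(s) = s^3 + 3s^2 - 18s - 90.
(Check: constant term = det(-A) = (-1)^3 det A = -90; coefficient of s^2 = -tr A = 3.)
The constant term is -90.

-90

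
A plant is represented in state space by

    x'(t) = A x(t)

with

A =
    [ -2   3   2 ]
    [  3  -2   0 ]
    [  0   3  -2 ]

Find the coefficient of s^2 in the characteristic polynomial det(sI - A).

Expand det(sI - A) for the 3×3 matrix.
p(s) = s^3 + 6s^2 + 3s - 28.
(Check: constant term = det(-A) = (-1)^3 det A = -28; coefficient of s^2 = -tr A = 6.)
The coefficient of s^2 is 6.

6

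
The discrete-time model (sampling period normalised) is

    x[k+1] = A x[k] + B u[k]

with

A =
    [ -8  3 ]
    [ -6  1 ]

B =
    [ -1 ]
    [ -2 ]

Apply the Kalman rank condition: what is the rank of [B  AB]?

1

AB = [[2], [4]]
Controllability matrix C = [B  AB] = [[-1, 2], [-2, 4]]
Every column of C is a scalar multiple of column 1 = [-1, -2] (multipliers 1, -2), so the columns span a one-dimensional space.
C ≠ 0, hence rank(C) = 1.
rank(C) = 1 < n = 2, so the pair (A, B) is not completely controllable.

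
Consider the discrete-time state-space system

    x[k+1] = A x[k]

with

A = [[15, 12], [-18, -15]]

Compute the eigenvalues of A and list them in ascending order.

-3, 3

det(zI - A) = z^2 - (tr A)z + det A, with tr A = 15 + (-15) = 0 and det A = 15·(-15) - 12·(-18) = -225 - (-216) = -9.
So p(z) = det(zI - A) = z^2 - 9.
Factor z^2 - 9: two numbers with sum 0 and product -9 are 3 and -3, so z^2 - 9 = (z - 3)(z + 3).
Hence p(z) = (z - 3) (z + 3), with roots -3, 3.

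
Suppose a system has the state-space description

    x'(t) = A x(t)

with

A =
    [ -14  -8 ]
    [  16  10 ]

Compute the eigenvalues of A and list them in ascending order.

det(sI - A) = s^2 - (tr A)s + det A, with tr A = (-14) + 10 = -4 and det A = (-14)·10 - (-8)·16 = -140 - (-128) = -12.
So p(s) = det(sI - A) = s^2 + 4s - 12.
Factor s^2 + 4s - 12: two numbers with sum -4 and product -12 are 2 and -6, so s^2 + 4s - 12 = (s - 2)(s + 6).
Hence p(s) = (s - 2) (s + 6), with roots -6, 2.
At least one eigenvalue has non-negative real part, so the system is not asymptotically stable.

-6, 2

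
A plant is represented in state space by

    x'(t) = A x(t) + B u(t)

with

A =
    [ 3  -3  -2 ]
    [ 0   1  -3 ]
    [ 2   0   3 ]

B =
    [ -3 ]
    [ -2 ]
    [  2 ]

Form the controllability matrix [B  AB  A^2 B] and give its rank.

3

AB = [[-7], [-8], [0]]
A^2B = [[3], [-8], [-14]]
Controllability matrix C = [B  AB  A^2B] = [[-3, -7, 3], [-2, -8, -8], [2, 0, -14]]
det(C) = (-3)·((-8)·(-14) - (-8)·0) - (-7)·((-2)·(-14) - (-8)·2) + 3·((-2)·0 - (-8)·2) = (-3)·112 - (-7)·44 + 3·16 = 20 ≠ 0, so rank(C) = 3.
rank(C) = 3 = n, so the pair (A, B) is completely controllable.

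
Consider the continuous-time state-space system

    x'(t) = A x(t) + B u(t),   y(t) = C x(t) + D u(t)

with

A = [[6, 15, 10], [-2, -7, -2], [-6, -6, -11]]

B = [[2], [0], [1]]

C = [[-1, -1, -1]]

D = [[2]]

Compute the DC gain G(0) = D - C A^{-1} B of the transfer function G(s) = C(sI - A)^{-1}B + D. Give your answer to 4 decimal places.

0.8333

G(0) = C(-A)^{-1}B + D = -C A^{-1} B + D.
det A = -60, so A^{-1} = (1/-60)·adj(A) = [[-13/12, -7/4, -2/3], [1/6, 1/10, 2/15], [1/2, 9/10, 1/5]]
A^{-1} B = [-17/6, 7/15, 6/5]^T
C A^{-1} B = 7/6
G(0) = D - C A^{-1} B = 2 - (7/6) = 5/6 ≈ 0.8333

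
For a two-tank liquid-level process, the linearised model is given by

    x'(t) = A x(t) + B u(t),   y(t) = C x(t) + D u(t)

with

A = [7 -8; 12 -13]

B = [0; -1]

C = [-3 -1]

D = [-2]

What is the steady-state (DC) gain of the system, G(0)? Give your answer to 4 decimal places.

G(0) = C(-A)^{-1}B + D = -C A^{-1} B + D.
det A = 5, so A^{-1} = (1/5)·adj(A) = [[-13/5, 8/5], [-12/5, 7/5]]
A^{-1} B = [-8/5, -7/5]^T
C A^{-1} B = 31/5
G(0) = D - C A^{-1} B = -2 - (31/5) = -41/5 ≈ -8.2000

-8.2000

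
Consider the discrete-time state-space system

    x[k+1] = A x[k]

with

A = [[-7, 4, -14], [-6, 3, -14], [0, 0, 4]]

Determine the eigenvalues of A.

-3, -1, 4

det(zI - A) = z^3 - (tr A)z^2 + (M11 + M22 + M33)z - det A, where Mii is the 2×2 principal minor of A obtained by deleting row i and column i.
tr A = (-7) + 3 + 4 = 0; M11 = 3·4 - (-14)·0 = 12 - 0 = 12; M22 = (-7)·4 - (-14)·0 = -28 - 0 = -28; M33 = (-7)·3 - 4·(-6) = -21 - (-24) = 3; sum of minors = -13.
det A = (-7)·(3·4 - (-14)·0) - 4·((-6)·4 - (-14)·0) + (-14)·((-6)·0 - 3·0) = (-7)·12 - 4·(-24) + (-14)·0 = 12.
So p(z) = det(zI - A) = z^3 - 13z - 12.
Rational-root test: any integer root divides -12. Testing small divisors, z = -1 works: p(-1) = -1 + 0 + 13 + (-12) = 0, so (z + 1) is a factor.
Dividing, p(z) = (z + 1)(z^2 - z - 12).
Factor z^2 - z - 12: two numbers with sum 1 and product -12 are 4 and -3, so z^2 - z - 12 = (z - 4)(z + 3).
Hence p(z) = (z - 4) (z + 1) (z + 3), with roots -3, -1, 4.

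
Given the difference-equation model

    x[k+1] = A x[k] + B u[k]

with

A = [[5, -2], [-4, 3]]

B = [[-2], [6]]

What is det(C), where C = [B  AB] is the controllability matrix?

80

AB = [[-22], [26]]
Controllability matrix C = [B  AB] = [[-2, -22], [6, 26]]
det(C) = (-2)·26 - (-22)·6 = -52 - (-132) = 80
Since det(C) ≠ 0, rank(C) = 2 and the system is completely controllable.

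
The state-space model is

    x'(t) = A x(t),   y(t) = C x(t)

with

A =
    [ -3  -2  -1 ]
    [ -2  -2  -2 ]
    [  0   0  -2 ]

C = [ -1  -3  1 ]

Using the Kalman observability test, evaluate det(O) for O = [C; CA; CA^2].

-152

CA = [[9, 8, 5]]
CA^2 = [[-43, -34, -35]]
Observability matrix O = [C; CA; CA^2] = [[-1, -3, 1], [9, 8, 5], [-43, -34, -35]]
Expanding along the first row, det(O) = (-1)·(8·(-35) - 5·(-34)) - (-3)·(9·(-35) - 5·(-43)) + 1·(9·(-34) - 8·(-43)) = (-1)·(-110) - (-3)·(-100) + 1·38 = -152
Since det(O) ≠ 0, rank(O) = 3 and the system is completely observable.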